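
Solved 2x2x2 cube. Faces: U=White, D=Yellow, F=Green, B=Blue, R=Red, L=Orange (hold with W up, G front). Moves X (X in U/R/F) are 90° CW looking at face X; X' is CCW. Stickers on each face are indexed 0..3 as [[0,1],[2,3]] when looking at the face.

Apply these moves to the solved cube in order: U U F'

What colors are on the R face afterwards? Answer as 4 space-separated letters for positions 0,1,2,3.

After move 1 (U): U=WWWW F=RRGG R=BBRR B=OOBB L=GGOO
After move 2 (U): U=WWWW F=BBGG R=OORR B=GGBB L=RROO
After move 3 (F'): F=BGBG U=WWOR R=YOYR D=ROYY L=RWOW
Query: R face = YOYR

Answer: Y O Y R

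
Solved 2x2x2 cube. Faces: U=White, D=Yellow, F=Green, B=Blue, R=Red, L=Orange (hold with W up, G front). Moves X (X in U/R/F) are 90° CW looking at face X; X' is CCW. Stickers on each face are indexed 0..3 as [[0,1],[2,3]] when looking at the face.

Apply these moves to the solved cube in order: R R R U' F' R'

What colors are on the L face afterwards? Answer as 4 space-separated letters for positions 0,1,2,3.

Answer: Y W O W

Derivation:
After move 1 (R): R=RRRR U=WGWG F=GYGY D=YBYB B=WBWB
After move 2 (R): R=RRRR U=WYWY F=GBGB D=YWYW B=GBGB
After move 3 (R): R=RRRR U=WBWB F=GWGW D=YGYG B=YBYB
After move 4 (U'): U=BBWW F=OOGW R=GWRR B=RRYB L=YBOO
After move 5 (F'): F=OWOG U=BBGR R=GWYR D=BOYG L=YWOW
After move 6 (R'): R=WRGY U=BYGR F=OBOR D=BWYG B=GROB
Query: L face = YWOW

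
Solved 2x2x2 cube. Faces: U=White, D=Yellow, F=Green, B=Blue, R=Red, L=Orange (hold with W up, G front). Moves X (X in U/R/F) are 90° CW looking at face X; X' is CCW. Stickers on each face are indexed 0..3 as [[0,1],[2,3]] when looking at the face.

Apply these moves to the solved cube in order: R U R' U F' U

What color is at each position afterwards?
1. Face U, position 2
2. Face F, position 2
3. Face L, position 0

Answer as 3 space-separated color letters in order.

Answer: W B R

Derivation:
After move 1 (R): R=RRRR U=WGWG F=GYGY D=YBYB B=WBWB
After move 2 (U): U=WWGG F=RRGY R=WBRR B=OOWB L=GYOO
After move 3 (R'): R=BRWR U=WWGO F=RWGG D=YRYY B=BOBB
After move 4 (U): U=GWOW F=BRGG R=BOWR B=GYBB L=RWOO
After move 5 (F'): F=RGBG U=GWBW R=ROYR D=WOYY L=RWOO
After move 6 (U): U=BGWW F=ROBG R=GYYR B=RWBB L=RGOO
Query 1: U[2] = W
Query 2: F[2] = B
Query 3: L[0] = R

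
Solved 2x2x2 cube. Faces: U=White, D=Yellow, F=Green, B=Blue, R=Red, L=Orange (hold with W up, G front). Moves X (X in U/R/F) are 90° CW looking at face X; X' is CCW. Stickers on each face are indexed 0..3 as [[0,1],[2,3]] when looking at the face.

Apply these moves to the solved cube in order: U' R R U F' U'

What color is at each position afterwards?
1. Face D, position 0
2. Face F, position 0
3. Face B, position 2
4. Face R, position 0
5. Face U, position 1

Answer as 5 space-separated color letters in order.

Answer: B O O R G

Derivation:
After move 1 (U'): U=WWWW F=OOGG R=GGRR B=RRBB L=BBOO
After move 2 (R): R=RGRG U=WOWG F=OYGY D=YBYR B=WRWB
After move 3 (R): R=RRGG U=WYWY F=OBGR D=YWYW B=GROB
After move 4 (U): U=WWYY F=RRGR R=GRGG B=BBOB L=OBOO
After move 5 (F'): F=RRRG U=WWGG R=WRYG D=BOYW L=OYOY
After move 6 (U'): U=WGWG F=OYRG R=RRYG B=WROB L=BBOY
Query 1: D[0] = B
Query 2: F[0] = O
Query 3: B[2] = O
Query 4: R[0] = R
Query 5: U[1] = G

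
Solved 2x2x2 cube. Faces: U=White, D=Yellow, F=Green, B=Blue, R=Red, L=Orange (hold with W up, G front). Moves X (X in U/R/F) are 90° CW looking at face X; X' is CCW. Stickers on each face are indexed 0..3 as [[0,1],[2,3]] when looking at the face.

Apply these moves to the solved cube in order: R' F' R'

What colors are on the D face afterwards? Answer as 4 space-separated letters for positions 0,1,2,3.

After move 1 (R'): R=RRRR U=WBWB F=GWGW D=YGYG B=YBYB
After move 2 (F'): F=WWGG U=WBRR R=GRYR D=OOYG L=OBOW
After move 3 (R'): R=RRGY U=WYRY F=WBGR D=OWYG B=GBOB
Query: D face = OWYG

Answer: O W Y G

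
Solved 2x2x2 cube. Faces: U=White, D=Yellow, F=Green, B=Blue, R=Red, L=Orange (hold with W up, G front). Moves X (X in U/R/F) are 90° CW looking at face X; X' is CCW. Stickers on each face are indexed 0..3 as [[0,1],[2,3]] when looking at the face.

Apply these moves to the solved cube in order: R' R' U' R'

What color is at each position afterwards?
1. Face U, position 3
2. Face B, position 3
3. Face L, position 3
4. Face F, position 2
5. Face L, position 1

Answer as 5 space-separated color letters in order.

Answer: R B O G B

Derivation:
After move 1 (R'): R=RRRR U=WBWB F=GWGW D=YGYG B=YBYB
After move 2 (R'): R=RRRR U=WYWY F=GBGB D=YWYW B=GBGB
After move 3 (U'): U=YYWW F=OOGB R=GBRR B=RRGB L=GBOO
After move 4 (R'): R=BRGR U=YGWR F=OYGW D=YOYB B=WRWB
Query 1: U[3] = R
Query 2: B[3] = B
Query 3: L[3] = O
Query 4: F[2] = G
Query 5: L[1] = B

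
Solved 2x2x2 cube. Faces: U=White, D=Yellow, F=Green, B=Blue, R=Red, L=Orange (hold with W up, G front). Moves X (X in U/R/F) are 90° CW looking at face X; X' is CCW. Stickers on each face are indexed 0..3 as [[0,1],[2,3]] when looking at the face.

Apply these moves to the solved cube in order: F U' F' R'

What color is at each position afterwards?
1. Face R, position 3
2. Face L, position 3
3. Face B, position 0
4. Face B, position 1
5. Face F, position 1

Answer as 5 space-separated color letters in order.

After move 1 (F): F=GGGG U=WWOO R=WRWR D=RRYY L=OYOY
After move 2 (U'): U=WOWO F=OYGG R=GGWR B=WRBB L=BBOY
After move 3 (F'): F=YGOG U=WOGW R=RGRR D=BYYY L=BOOW
After move 4 (R'): R=GRRR U=WBGW F=YOOW D=BGYG B=YRYB
Query 1: R[3] = R
Query 2: L[3] = W
Query 3: B[0] = Y
Query 4: B[1] = R
Query 5: F[1] = O

Answer: R W Y R O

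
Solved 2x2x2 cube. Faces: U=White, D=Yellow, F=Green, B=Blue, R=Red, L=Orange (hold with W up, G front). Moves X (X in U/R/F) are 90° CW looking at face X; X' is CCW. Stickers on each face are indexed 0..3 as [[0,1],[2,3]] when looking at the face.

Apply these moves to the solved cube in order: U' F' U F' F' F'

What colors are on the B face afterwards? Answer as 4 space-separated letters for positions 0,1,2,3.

After move 1 (U'): U=WWWW F=OOGG R=GGRR B=RRBB L=BBOO
After move 2 (F'): F=OGOG U=WWGR R=YGYR D=BOYY L=BWOW
After move 3 (U): U=GWRW F=YGOG R=RRYR B=BWBB L=OGOW
After move 4 (F'): F=GGYO U=GWRY R=ORBR D=GWYY L=OWOR
After move 5 (F'): F=GOGY U=GWOB R=WRGR D=WRYY L=OYOR
After move 6 (F'): F=OYGG U=GWWG R=RRWR D=YRYY L=OBOO
Query: B face = BWBB

Answer: B W B B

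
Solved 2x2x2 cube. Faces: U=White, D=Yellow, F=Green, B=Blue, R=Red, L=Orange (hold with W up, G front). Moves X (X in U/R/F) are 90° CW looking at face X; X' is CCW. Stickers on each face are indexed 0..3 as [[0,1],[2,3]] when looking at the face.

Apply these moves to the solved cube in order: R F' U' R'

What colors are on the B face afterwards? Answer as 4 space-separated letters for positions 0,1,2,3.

After move 1 (R): R=RRRR U=WGWG F=GYGY D=YBYB B=WBWB
After move 2 (F'): F=YYGG U=WGRR R=BRYR D=OOYB L=OGOW
After move 3 (U'): U=GRWR F=OGGG R=YYYR B=BRWB L=WBOW
After move 4 (R'): R=YRYY U=GWWB F=ORGR D=OGYG B=BROB
Query: B face = BROB

Answer: B R O B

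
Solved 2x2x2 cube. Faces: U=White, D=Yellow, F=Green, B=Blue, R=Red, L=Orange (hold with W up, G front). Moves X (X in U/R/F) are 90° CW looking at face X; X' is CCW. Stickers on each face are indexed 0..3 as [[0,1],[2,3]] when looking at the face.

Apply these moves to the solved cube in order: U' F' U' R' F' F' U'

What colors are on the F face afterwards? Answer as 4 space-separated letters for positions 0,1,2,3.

Answer: R O R B

Derivation:
After move 1 (U'): U=WWWW F=OOGG R=GGRR B=RRBB L=BBOO
After move 2 (F'): F=OGOG U=WWGR R=YGYR D=BOYY L=BWOW
After move 3 (U'): U=WRWG F=BWOG R=OGYR B=YGBB L=RROW
After move 4 (R'): R=GROY U=WBWY F=BROG D=BWYG B=YGOB
After move 5 (F'): F=RGBO U=WBGO R=WRBY D=RWYG L=RYOW
After move 6 (F'): F=GORB U=WBWB R=WRRY D=YWYG L=ROOG
After move 7 (U'): U=BBWW F=RORB R=GORY B=WROB L=YGOG
Query: F face = RORB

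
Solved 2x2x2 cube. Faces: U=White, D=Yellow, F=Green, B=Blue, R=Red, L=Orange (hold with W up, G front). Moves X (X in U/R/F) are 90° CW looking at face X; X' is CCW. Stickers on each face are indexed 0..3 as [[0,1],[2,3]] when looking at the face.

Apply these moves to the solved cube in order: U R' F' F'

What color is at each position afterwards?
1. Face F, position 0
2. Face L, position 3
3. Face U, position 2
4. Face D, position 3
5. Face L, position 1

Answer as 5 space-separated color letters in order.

After move 1 (U): U=WWWW F=RRGG R=BBRR B=OOBB L=GGOO
After move 2 (R'): R=BRBR U=WBWO F=RWGW D=YRYG B=YOYB
After move 3 (F'): F=WWRG U=WBBB R=RRYR D=GOYG L=GOOW
After move 4 (F'): F=WGWR U=WBRY R=ORGR D=OWYG L=GBOB
Query 1: F[0] = W
Query 2: L[3] = B
Query 3: U[2] = R
Query 4: D[3] = G
Query 5: L[1] = B

Answer: W B R G B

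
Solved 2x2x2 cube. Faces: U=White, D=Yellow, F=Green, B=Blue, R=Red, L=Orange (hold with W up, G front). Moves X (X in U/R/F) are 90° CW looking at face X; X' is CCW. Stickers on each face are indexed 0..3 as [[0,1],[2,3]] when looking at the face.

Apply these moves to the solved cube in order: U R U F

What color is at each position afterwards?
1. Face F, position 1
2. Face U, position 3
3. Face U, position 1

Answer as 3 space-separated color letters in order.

Answer: R Y W

Derivation:
After move 1 (U): U=WWWW F=RRGG R=BBRR B=OOBB L=GGOO
After move 2 (R): R=RBRB U=WRWG F=RYGY D=YBYO B=WOWB
After move 3 (U): U=WWGR F=RBGY R=WORB B=GGWB L=RYOO
After move 4 (F): F=GRYB U=WWOY R=GORB D=RWYO L=RYOB
Query 1: F[1] = R
Query 2: U[3] = Y
Query 3: U[1] = W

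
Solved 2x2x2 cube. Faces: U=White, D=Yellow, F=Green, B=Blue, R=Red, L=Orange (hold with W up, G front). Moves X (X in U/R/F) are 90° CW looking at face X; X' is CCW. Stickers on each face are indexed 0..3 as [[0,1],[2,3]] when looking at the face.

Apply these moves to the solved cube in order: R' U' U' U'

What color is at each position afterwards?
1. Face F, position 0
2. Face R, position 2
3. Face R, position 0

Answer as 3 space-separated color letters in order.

After move 1 (R'): R=RRRR U=WBWB F=GWGW D=YGYG B=YBYB
After move 2 (U'): U=BBWW F=OOGW R=GWRR B=RRYB L=YBOO
After move 3 (U'): U=BWBW F=YBGW R=OORR B=GWYB L=RROO
After move 4 (U'): U=WWBB F=RRGW R=YBRR B=OOYB L=GWOO
Query 1: F[0] = R
Query 2: R[2] = R
Query 3: R[0] = Y

Answer: R R Y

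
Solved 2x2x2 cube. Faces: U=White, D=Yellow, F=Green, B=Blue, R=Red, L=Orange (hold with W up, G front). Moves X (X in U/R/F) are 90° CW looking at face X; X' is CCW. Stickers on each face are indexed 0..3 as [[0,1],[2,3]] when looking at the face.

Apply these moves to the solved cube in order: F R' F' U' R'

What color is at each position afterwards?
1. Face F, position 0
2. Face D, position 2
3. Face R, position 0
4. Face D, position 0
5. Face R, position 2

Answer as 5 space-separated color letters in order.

Answer: O Y O Y W

Derivation:
After move 1 (F): F=GGGG U=WWOO R=WRWR D=RRYY L=OYOY
After move 2 (R'): R=RRWW U=WBOB F=GWGO D=RGYG B=YBRB
After move 3 (F'): F=WOGG U=WBRW R=GRRW D=YYYG L=OBOO
After move 4 (U'): U=BWWR F=OBGG R=WORW B=GRRB L=YBOO
After move 5 (R'): R=OWWR U=BRWG F=OWGR D=YBYG B=GRYB
Query 1: F[0] = O
Query 2: D[2] = Y
Query 3: R[0] = O
Query 4: D[0] = Y
Query 5: R[2] = W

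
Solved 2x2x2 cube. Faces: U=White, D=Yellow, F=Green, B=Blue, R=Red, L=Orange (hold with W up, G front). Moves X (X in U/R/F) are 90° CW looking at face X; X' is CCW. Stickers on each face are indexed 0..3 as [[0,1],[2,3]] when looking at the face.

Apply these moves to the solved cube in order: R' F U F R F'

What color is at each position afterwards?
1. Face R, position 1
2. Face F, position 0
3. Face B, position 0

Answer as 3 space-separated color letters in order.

Answer: O Y G

Derivation:
After move 1 (R'): R=RRRR U=WBWB F=GWGW D=YGYG B=YBYB
After move 2 (F): F=GGWW U=WBOO R=WRBR D=RRYG L=OYOG
After move 3 (U): U=OWOB F=WRWW R=YBBR B=OYYB L=GGOG
After move 4 (F): F=WWWR U=OWGG R=OBBR D=BYYG L=GROR
After move 5 (R): R=BORB U=OWGR F=WYWG D=BYYO B=GYWB
After move 6 (F'): F=YGWW U=OWBR R=YOBB D=RRYO L=GROG
Query 1: R[1] = O
Query 2: F[0] = Y
Query 3: B[0] = G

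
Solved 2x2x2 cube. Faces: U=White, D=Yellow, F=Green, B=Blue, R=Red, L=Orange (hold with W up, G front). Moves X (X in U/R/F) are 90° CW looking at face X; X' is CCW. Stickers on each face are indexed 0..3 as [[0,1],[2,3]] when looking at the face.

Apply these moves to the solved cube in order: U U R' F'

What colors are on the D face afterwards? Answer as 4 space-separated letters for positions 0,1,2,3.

After move 1 (U): U=WWWW F=RRGG R=BBRR B=OOBB L=GGOO
After move 2 (U): U=WWWW F=BBGG R=OORR B=GGBB L=RROO
After move 3 (R'): R=OROR U=WBWG F=BWGW D=YBYG B=YGYB
After move 4 (F'): F=WWBG U=WBOO R=BRYR D=ROYG L=RGOW
Query: D face = ROYG

Answer: R O Y G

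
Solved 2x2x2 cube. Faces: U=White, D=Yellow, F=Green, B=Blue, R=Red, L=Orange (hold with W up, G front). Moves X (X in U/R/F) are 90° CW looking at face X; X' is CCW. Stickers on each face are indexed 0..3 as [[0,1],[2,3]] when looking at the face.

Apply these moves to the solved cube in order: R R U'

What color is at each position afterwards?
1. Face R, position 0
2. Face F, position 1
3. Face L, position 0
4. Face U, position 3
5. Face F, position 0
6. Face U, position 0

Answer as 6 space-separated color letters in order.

After move 1 (R): R=RRRR U=WGWG F=GYGY D=YBYB B=WBWB
After move 2 (R): R=RRRR U=WYWY F=GBGB D=YWYW B=GBGB
After move 3 (U'): U=YYWW F=OOGB R=GBRR B=RRGB L=GBOO
Query 1: R[0] = G
Query 2: F[1] = O
Query 3: L[0] = G
Query 4: U[3] = W
Query 5: F[0] = O
Query 6: U[0] = Y

Answer: G O G W O Y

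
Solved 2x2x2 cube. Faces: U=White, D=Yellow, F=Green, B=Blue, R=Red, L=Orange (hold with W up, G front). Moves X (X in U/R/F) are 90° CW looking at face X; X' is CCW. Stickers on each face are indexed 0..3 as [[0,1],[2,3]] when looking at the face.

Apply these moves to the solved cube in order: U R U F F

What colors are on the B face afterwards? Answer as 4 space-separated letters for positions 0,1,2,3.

Answer: G G W B

Derivation:
After move 1 (U): U=WWWW F=RRGG R=BBRR B=OOBB L=GGOO
After move 2 (R): R=RBRB U=WRWG F=RYGY D=YBYO B=WOWB
After move 3 (U): U=WWGR F=RBGY R=WORB B=GGWB L=RYOO
After move 4 (F): F=GRYB U=WWOY R=GORB D=RWYO L=RYOB
After move 5 (F): F=YGBR U=WWBY R=OOYB D=RGYO L=RROW
Query: B face = GGWB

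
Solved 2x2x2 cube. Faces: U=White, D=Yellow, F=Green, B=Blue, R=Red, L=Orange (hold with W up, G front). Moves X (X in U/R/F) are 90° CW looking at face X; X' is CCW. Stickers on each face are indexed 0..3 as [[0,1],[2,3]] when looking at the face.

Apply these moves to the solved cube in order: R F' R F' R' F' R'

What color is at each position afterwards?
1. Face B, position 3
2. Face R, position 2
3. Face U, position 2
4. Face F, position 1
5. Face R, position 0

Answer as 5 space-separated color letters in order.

Answer: B B B G R

Derivation:
After move 1 (R): R=RRRR U=WGWG F=GYGY D=YBYB B=WBWB
After move 2 (F'): F=YYGG U=WGRR R=BRYR D=OOYB L=OGOW
After move 3 (R): R=YBRR U=WYRG F=YOGB D=OWYW B=RBGB
After move 4 (F'): F=OBYG U=WYYR R=WBOR D=GWYW L=OGOR
After move 5 (R'): R=BRWO U=WGYR F=OYYR D=GBYG B=WBWB
After move 6 (F'): F=YROY U=WGBW R=BRGO D=GRYG L=OROY
After move 7 (R'): R=ROBG U=WWBW F=YGOW D=GRYY B=GBRB
Query 1: B[3] = B
Query 2: R[2] = B
Query 3: U[2] = B
Query 4: F[1] = G
Query 5: R[0] = R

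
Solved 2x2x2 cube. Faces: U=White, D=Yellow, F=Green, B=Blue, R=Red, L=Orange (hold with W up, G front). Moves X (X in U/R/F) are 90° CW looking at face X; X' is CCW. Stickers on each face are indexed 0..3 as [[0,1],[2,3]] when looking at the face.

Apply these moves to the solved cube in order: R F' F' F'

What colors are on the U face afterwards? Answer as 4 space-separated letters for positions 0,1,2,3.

After move 1 (R): R=RRRR U=WGWG F=GYGY D=YBYB B=WBWB
After move 2 (F'): F=YYGG U=WGRR R=BRYR D=OOYB L=OGOW
After move 3 (F'): F=YGYG U=WGBY R=OROR D=GWYB L=OROR
After move 4 (F'): F=GGYY U=WGOO R=WRGR D=RRYB L=OYOB
Query: U face = WGOO

Answer: W G O O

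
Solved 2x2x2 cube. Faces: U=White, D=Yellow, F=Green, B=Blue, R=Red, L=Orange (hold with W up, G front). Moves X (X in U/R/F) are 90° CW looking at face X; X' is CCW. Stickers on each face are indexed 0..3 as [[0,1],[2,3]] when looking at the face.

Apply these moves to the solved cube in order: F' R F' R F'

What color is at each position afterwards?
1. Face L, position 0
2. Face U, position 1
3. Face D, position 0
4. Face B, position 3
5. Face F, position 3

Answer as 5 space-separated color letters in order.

Answer: O Y G B G

Derivation:
After move 1 (F'): F=GGGG U=WWRR R=YRYR D=OOYY L=OWOW
After move 2 (R): R=YYRR U=WGRG F=GOGY D=OBYB B=RBWB
After move 3 (F'): F=OYGG U=WGYR R=BYOR D=WWYB L=OGOR
After move 4 (R): R=OBRY U=WYYG F=OWGB D=WWYR B=RBGB
After move 5 (F'): F=WBOG U=WYOR R=WBWY D=GRYR L=OGOY
Query 1: L[0] = O
Query 2: U[1] = Y
Query 3: D[0] = G
Query 4: B[3] = B
Query 5: F[3] = G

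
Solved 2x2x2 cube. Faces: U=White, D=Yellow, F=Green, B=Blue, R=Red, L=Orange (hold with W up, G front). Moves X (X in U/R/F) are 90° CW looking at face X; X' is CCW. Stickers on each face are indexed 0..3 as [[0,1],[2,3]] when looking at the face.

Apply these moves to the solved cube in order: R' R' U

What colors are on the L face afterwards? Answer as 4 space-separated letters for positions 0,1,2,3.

After move 1 (R'): R=RRRR U=WBWB F=GWGW D=YGYG B=YBYB
After move 2 (R'): R=RRRR U=WYWY F=GBGB D=YWYW B=GBGB
After move 3 (U): U=WWYY F=RRGB R=GBRR B=OOGB L=GBOO
Query: L face = GBOO

Answer: G B O O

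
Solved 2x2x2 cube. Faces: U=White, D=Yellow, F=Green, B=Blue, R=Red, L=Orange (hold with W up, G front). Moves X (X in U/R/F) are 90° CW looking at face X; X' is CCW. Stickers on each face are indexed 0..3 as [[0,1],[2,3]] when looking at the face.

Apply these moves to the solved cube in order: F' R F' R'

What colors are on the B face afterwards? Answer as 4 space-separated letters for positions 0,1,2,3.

After move 1 (F'): F=GGGG U=WWRR R=YRYR D=OOYY L=OWOW
After move 2 (R): R=YYRR U=WGRG F=GOGY D=OBYB B=RBWB
After move 3 (F'): F=OYGG U=WGYR R=BYOR D=WWYB L=OGOR
After move 4 (R'): R=YRBO U=WWYR F=OGGR D=WYYG B=BBWB
Query: B face = BBWB

Answer: B B W B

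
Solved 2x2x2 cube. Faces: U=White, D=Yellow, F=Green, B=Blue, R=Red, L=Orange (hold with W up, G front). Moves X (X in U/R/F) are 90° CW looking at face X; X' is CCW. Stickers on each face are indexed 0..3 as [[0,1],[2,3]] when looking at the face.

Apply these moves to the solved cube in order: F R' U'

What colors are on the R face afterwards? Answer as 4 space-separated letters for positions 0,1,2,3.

After move 1 (F): F=GGGG U=WWOO R=WRWR D=RRYY L=OYOY
After move 2 (R'): R=RRWW U=WBOB F=GWGO D=RGYG B=YBRB
After move 3 (U'): U=BBWO F=OYGO R=GWWW B=RRRB L=YBOY
Query: R face = GWWW

Answer: G W W W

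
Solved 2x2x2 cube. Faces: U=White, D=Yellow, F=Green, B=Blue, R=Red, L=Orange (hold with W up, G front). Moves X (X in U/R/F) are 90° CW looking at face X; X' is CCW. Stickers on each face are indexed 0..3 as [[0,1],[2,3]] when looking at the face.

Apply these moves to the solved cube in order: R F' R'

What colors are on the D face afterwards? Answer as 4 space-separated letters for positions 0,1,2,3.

Answer: O Y Y G

Derivation:
After move 1 (R): R=RRRR U=WGWG F=GYGY D=YBYB B=WBWB
After move 2 (F'): F=YYGG U=WGRR R=BRYR D=OOYB L=OGOW
After move 3 (R'): R=RRBY U=WWRW F=YGGR D=OYYG B=BBOB
Query: D face = OYYG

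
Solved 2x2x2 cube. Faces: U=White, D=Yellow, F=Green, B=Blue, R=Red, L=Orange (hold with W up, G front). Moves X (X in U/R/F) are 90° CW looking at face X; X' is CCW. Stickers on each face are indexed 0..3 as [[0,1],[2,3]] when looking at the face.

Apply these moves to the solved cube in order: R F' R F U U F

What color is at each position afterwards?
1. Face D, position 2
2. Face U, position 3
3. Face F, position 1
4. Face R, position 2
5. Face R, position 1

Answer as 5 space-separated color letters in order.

Answer: Y B R W O

Derivation:
After move 1 (R): R=RRRR U=WGWG F=GYGY D=YBYB B=WBWB
After move 2 (F'): F=YYGG U=WGRR R=BRYR D=OOYB L=OGOW
After move 3 (R): R=YBRR U=WYRG F=YOGB D=OWYW B=RBGB
After move 4 (F): F=GYBO U=WYWG R=RBGR D=RYYW L=OOOW
After move 5 (U): U=WWGY F=RBBO R=RBGR B=OOGB L=GYOW
After move 6 (U): U=GWYW F=RBBO R=OOGR B=GYGB L=RBOW
After move 7 (F): F=BROB U=GWWB R=YOWR D=GOYW L=RROY
Query 1: D[2] = Y
Query 2: U[3] = B
Query 3: F[1] = R
Query 4: R[2] = W
Query 5: R[1] = O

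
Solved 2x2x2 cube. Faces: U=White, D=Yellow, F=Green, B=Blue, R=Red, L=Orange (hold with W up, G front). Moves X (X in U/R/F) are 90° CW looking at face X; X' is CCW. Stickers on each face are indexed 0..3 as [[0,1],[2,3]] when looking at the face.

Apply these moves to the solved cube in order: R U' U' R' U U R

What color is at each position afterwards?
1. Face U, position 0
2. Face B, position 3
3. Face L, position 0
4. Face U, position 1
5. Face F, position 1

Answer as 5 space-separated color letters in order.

After move 1 (R): R=RRRR U=WGWG F=GYGY D=YBYB B=WBWB
After move 2 (U'): U=GGWW F=OOGY R=GYRR B=RRWB L=WBOO
After move 3 (U'): U=GWGW F=WBGY R=OORR B=GYWB L=RROO
After move 4 (R'): R=OROR U=GWGG F=WWGW D=YBYY B=BYBB
After move 5 (U): U=GGGW F=ORGW R=BYOR B=RRBB L=WWOO
After move 6 (U): U=GGWG F=BYGW R=RROR B=WWBB L=OROO
After move 7 (R): R=ORRR U=GYWW F=BBGY D=YBYW B=GWGB
Query 1: U[0] = G
Query 2: B[3] = B
Query 3: L[0] = O
Query 4: U[1] = Y
Query 5: F[1] = B

Answer: G B O Y B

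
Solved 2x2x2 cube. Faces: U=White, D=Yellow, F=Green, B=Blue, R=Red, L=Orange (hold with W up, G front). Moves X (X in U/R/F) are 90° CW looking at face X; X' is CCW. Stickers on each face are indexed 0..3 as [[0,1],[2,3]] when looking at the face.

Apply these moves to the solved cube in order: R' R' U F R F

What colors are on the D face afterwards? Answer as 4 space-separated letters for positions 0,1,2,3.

After move 1 (R'): R=RRRR U=WBWB F=GWGW D=YGYG B=YBYB
After move 2 (R'): R=RRRR U=WYWY F=GBGB D=YWYW B=GBGB
After move 3 (U): U=WWYY F=RRGB R=GBRR B=OOGB L=GBOO
After move 4 (F): F=GRBR U=WWOB R=YBYR D=RGYW L=GYOW
After move 5 (R): R=YYRB U=WROR F=GGBW D=RGYO B=BOWB
After move 6 (F): F=BGWG U=WRWY R=OYRB D=RYYO L=GROG
Query: D face = RYYO

Answer: R Y Y O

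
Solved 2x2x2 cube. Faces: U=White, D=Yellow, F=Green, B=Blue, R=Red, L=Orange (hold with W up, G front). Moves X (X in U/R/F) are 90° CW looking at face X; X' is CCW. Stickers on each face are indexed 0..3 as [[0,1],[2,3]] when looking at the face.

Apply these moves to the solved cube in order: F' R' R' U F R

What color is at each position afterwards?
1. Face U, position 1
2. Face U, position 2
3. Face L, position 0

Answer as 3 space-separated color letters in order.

After move 1 (F'): F=GGGG U=WWRR R=YRYR D=OOYY L=OWOW
After move 2 (R'): R=RRYY U=WBRB F=GWGR D=OGYG B=YBOB
After move 3 (R'): R=RYRY U=WORY F=GBGB D=OWYR B=GBGB
After move 4 (U): U=RWYO F=RYGB R=GBRY B=OWGB L=GBOW
After move 5 (F): F=GRBY U=RWWB R=YBOY D=RGYR L=GOOW
After move 6 (R): R=OYYB U=RRWY F=GGBR D=RGYO B=BWWB
Query 1: U[1] = R
Query 2: U[2] = W
Query 3: L[0] = G

Answer: R W G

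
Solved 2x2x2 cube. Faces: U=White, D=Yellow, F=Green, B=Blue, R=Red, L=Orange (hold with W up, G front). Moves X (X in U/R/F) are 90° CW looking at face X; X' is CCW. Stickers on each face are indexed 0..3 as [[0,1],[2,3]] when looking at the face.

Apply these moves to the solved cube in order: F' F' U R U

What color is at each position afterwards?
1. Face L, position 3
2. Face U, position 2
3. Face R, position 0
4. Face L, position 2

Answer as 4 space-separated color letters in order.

After move 1 (F'): F=GGGG U=WWRR R=YRYR D=OOYY L=OWOW
After move 2 (F'): F=GGGG U=WWYY R=OROR D=WWYY L=OROR
After move 3 (U): U=YWYW F=ORGG R=BBOR B=ORBB L=GGOR
After move 4 (R): R=OBRB U=YRYG F=OWGY D=WBYO B=WRWB
After move 5 (U): U=YYGR F=OBGY R=WRRB B=GGWB L=OWOR
Query 1: L[3] = R
Query 2: U[2] = G
Query 3: R[0] = W
Query 4: L[2] = O

Answer: R G W O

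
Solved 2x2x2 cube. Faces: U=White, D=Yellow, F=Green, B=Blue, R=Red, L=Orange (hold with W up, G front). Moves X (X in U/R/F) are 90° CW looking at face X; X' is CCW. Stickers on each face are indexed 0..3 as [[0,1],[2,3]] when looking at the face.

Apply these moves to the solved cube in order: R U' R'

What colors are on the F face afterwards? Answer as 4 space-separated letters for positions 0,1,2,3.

Answer: O G G W

Derivation:
After move 1 (R): R=RRRR U=WGWG F=GYGY D=YBYB B=WBWB
After move 2 (U'): U=GGWW F=OOGY R=GYRR B=RRWB L=WBOO
After move 3 (R'): R=YRGR U=GWWR F=OGGW D=YOYY B=BRBB
Query: F face = OGGW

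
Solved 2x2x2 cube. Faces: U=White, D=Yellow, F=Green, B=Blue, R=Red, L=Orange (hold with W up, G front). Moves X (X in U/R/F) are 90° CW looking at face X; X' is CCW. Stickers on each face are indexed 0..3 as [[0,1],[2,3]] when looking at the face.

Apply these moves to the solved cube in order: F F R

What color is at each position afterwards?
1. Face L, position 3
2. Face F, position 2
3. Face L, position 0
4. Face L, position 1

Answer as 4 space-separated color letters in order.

After move 1 (F): F=GGGG U=WWOO R=WRWR D=RRYY L=OYOY
After move 2 (F): F=GGGG U=WWYY R=OROR D=WWYY L=OROR
After move 3 (R): R=OORR U=WGYG F=GWGY D=WBYB B=YBWB
Query 1: L[3] = R
Query 2: F[2] = G
Query 3: L[0] = O
Query 4: L[1] = R

Answer: R G O R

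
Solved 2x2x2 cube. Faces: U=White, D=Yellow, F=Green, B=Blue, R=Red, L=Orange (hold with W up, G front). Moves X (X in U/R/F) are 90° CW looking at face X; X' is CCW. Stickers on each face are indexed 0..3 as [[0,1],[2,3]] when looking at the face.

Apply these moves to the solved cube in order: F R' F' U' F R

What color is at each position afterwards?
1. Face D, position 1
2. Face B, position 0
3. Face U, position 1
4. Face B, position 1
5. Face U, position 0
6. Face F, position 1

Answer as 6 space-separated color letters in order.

After move 1 (F): F=GGGG U=WWOO R=WRWR D=RRYY L=OYOY
After move 2 (R'): R=RRWW U=WBOB F=GWGO D=RGYG B=YBRB
After move 3 (F'): F=WOGG U=WBRW R=GRRW D=YYYG L=OBOO
After move 4 (U'): U=BWWR F=OBGG R=WORW B=GRRB L=YBOO
After move 5 (F): F=GOGB U=BWOB R=WORW D=RWYG L=YYOY
After move 6 (R): R=RWWO U=BOOB F=GWGG D=RRYG B=BRWB
Query 1: D[1] = R
Query 2: B[0] = B
Query 3: U[1] = O
Query 4: B[1] = R
Query 5: U[0] = B
Query 6: F[1] = W

Answer: R B O R B W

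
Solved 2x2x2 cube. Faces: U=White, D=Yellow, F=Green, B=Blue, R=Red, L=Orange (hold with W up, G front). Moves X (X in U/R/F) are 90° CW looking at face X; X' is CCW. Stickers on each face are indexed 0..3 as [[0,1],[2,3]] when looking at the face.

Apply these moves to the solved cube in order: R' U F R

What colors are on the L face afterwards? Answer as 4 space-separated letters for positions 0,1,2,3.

Answer: G Y O G

Derivation:
After move 1 (R'): R=RRRR U=WBWB F=GWGW D=YGYG B=YBYB
After move 2 (U): U=WWBB F=RRGW R=YBRR B=OOYB L=GWOO
After move 3 (F): F=GRWR U=WWOW R=BBBR D=RYYG L=GYOG
After move 4 (R): R=BBRB U=WROR F=GYWG D=RYYO B=WOWB
Query: L face = GYOG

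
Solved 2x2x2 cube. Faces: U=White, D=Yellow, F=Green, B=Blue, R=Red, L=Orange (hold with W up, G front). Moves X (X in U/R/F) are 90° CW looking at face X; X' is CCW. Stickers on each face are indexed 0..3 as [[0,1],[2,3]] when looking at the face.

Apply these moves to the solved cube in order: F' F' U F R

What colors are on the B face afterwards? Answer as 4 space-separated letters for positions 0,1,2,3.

Answer: G R W B

Derivation:
After move 1 (F'): F=GGGG U=WWRR R=YRYR D=OOYY L=OWOW
After move 2 (F'): F=GGGG U=WWYY R=OROR D=WWYY L=OROR
After move 3 (U): U=YWYW F=ORGG R=BBOR B=ORBB L=GGOR
After move 4 (F): F=GOGR U=YWRG R=YBWR D=OBYY L=GWOW
After move 5 (R): R=WYRB U=YORR F=GBGY D=OBYO B=GRWB
Query: B face = GRWB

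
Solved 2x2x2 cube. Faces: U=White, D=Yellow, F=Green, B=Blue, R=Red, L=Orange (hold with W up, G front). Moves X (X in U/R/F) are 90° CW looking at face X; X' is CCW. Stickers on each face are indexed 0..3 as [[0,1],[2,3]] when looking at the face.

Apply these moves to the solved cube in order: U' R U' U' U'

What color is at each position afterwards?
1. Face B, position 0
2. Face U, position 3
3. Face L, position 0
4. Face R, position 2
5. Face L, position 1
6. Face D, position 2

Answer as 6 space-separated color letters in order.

After move 1 (U'): U=WWWW F=OOGG R=GGRR B=RRBB L=BBOO
After move 2 (R): R=RGRG U=WOWG F=OYGY D=YBYR B=WRWB
After move 3 (U'): U=OGWW F=BBGY R=OYRG B=RGWB L=WROO
After move 4 (U'): U=GWOW F=WRGY R=BBRG B=OYWB L=RGOO
After move 5 (U'): U=WWGO F=RGGY R=WRRG B=BBWB L=OYOO
Query 1: B[0] = B
Query 2: U[3] = O
Query 3: L[0] = O
Query 4: R[2] = R
Query 5: L[1] = Y
Query 6: D[2] = Y

Answer: B O O R Y Y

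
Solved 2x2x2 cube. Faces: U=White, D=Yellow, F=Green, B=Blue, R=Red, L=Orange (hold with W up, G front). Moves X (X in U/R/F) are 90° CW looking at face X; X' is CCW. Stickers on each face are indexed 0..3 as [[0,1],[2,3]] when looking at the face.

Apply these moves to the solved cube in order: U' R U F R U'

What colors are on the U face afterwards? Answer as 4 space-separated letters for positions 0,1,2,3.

After move 1 (U'): U=WWWW F=OOGG R=GGRR B=RRBB L=BBOO
After move 2 (R): R=RGRG U=WOWG F=OYGY D=YBYR B=WRWB
After move 3 (U): U=WWGO F=RGGY R=WRRG B=BBWB L=OYOO
After move 4 (F): F=GRYG U=WWOY R=GROG D=RWYR L=OYOB
After move 5 (R): R=OGGR U=WROG F=GWYR D=RWYB B=YBWB
After move 6 (U'): U=RGWO F=OYYR R=GWGR B=OGWB L=YBOB
Query: U face = RGWO

Answer: R G W O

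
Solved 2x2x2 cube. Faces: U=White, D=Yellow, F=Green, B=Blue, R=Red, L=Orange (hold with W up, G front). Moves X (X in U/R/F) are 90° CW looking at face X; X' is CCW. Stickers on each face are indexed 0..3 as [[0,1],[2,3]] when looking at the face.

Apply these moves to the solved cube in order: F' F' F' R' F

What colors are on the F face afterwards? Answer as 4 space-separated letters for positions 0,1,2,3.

After move 1 (F'): F=GGGG U=WWRR R=YRYR D=OOYY L=OWOW
After move 2 (F'): F=GGGG U=WWYY R=OROR D=WWYY L=OROR
After move 3 (F'): F=GGGG U=WWOO R=WRWR D=RRYY L=OYOY
After move 4 (R'): R=RRWW U=WBOB F=GWGO D=RGYG B=YBRB
After move 5 (F): F=GGOW U=WBYY R=ORBW D=WRYG L=OROG
Query: F face = GGOW

Answer: G G O W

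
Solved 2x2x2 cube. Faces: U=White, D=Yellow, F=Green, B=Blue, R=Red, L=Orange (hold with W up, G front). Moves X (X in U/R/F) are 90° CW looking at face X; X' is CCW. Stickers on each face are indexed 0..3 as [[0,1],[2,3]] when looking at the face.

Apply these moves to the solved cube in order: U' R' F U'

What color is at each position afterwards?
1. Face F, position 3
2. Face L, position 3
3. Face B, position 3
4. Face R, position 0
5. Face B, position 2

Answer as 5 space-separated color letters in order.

After move 1 (U'): U=WWWW F=OOGG R=GGRR B=RRBB L=BBOO
After move 2 (R'): R=GRGR U=WBWR F=OWGW D=YOYG B=YRYB
After move 3 (F): F=GOWW U=WBOB R=WRRR D=GGYG L=BYOO
After move 4 (U'): U=BBWO F=BYWW R=GORR B=WRYB L=YROO
Query 1: F[3] = W
Query 2: L[3] = O
Query 3: B[3] = B
Query 4: R[0] = G
Query 5: B[2] = Y

Answer: W O B G Y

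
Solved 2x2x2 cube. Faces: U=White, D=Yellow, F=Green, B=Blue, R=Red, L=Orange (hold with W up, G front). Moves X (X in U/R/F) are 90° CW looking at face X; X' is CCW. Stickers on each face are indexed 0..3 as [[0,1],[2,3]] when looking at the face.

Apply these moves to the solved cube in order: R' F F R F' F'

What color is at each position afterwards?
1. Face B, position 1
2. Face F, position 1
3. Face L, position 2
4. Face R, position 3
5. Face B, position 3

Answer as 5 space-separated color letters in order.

After move 1 (R'): R=RRRR U=WBWB F=GWGW D=YGYG B=YBYB
After move 2 (F): F=GGWW U=WBOO R=WRBR D=RRYG L=OYOG
After move 3 (F): F=WGWG U=WBGY R=OROR D=BWYG L=OROR
After move 4 (R): R=OORR U=WGGG F=WWWG D=BYYY B=YBBB
After move 5 (F'): F=WGWW U=WGOR R=YOBR D=RRYY L=OGOG
After move 6 (F'): F=GWWW U=WGYB R=RORR D=GGYY L=OROO
Query 1: B[1] = B
Query 2: F[1] = W
Query 3: L[2] = O
Query 4: R[3] = R
Query 5: B[3] = B

Answer: B W O R B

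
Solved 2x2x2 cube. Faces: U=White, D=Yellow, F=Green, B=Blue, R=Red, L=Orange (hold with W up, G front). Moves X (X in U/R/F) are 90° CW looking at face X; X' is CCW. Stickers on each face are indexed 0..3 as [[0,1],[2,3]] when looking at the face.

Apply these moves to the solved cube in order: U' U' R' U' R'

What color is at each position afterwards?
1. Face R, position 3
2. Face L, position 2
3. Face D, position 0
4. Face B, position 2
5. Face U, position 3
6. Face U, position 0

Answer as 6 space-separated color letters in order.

After move 1 (U'): U=WWWW F=OOGG R=GGRR B=RRBB L=BBOO
After move 2 (U'): U=WWWW F=BBGG R=OORR B=GGBB L=RROO
After move 3 (R'): R=OROR U=WBWG F=BWGW D=YBYG B=YGYB
After move 4 (U'): U=BGWW F=RRGW R=BWOR B=ORYB L=YGOO
After move 5 (R'): R=WRBO U=BYWO F=RGGW D=YRYW B=GRBB
Query 1: R[3] = O
Query 2: L[2] = O
Query 3: D[0] = Y
Query 4: B[2] = B
Query 5: U[3] = O
Query 6: U[0] = B

Answer: O O Y B O B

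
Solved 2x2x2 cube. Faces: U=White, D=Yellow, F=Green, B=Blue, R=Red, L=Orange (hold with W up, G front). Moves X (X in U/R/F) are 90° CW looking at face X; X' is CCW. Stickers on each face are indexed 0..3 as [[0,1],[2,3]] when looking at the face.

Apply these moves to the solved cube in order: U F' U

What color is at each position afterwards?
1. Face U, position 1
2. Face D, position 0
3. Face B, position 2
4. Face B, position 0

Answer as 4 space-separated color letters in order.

Answer: W G B G

Derivation:
After move 1 (U): U=WWWW F=RRGG R=BBRR B=OOBB L=GGOO
After move 2 (F'): F=RGRG U=WWBR R=YBYR D=GOYY L=GWOW
After move 3 (U): U=BWRW F=YBRG R=OOYR B=GWBB L=RGOW
Query 1: U[1] = W
Query 2: D[0] = G
Query 3: B[2] = B
Query 4: B[0] = G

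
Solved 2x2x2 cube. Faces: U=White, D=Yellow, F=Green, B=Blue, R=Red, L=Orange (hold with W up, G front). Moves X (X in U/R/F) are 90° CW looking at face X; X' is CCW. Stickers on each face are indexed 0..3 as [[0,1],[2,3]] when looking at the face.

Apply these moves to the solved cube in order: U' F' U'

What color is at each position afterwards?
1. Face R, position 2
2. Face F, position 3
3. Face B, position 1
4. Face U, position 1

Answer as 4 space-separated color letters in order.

Answer: Y G G R

Derivation:
After move 1 (U'): U=WWWW F=OOGG R=GGRR B=RRBB L=BBOO
After move 2 (F'): F=OGOG U=WWGR R=YGYR D=BOYY L=BWOW
After move 3 (U'): U=WRWG F=BWOG R=OGYR B=YGBB L=RROW
Query 1: R[2] = Y
Query 2: F[3] = G
Query 3: B[1] = G
Query 4: U[1] = R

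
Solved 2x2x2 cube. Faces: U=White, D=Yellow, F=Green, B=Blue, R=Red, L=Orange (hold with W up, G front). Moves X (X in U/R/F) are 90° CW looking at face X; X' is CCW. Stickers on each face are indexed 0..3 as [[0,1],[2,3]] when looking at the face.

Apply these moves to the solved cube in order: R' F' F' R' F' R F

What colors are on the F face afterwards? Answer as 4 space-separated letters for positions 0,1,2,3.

After move 1 (R'): R=RRRR U=WBWB F=GWGW D=YGYG B=YBYB
After move 2 (F'): F=WWGG U=WBRR R=GRYR D=OOYG L=OBOW
After move 3 (F'): F=WGWG U=WBGY R=OROR D=BWYG L=OROR
After move 4 (R'): R=RROO U=WYGY F=WBWY D=BGYG B=GBWB
After move 5 (F'): F=BYWW U=WYRO R=GRBO D=RRYG L=OYOG
After move 6 (R): R=BGOR U=WYRW F=BRWG D=RWYG B=OBYB
After move 7 (F): F=WBGR U=WYGY R=RGWR D=OBYG L=OROW
Query: F face = WBGR

Answer: W B G R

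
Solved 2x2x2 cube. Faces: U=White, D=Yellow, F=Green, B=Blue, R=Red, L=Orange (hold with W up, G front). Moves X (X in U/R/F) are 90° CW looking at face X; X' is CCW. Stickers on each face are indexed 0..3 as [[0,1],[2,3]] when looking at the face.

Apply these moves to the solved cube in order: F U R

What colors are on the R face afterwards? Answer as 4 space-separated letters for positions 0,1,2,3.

Answer: W B R B

Derivation:
After move 1 (F): F=GGGG U=WWOO R=WRWR D=RRYY L=OYOY
After move 2 (U): U=OWOW F=WRGG R=BBWR B=OYBB L=GGOY
After move 3 (R): R=WBRB U=OROG F=WRGY D=RBYO B=WYWB
Query: R face = WBRB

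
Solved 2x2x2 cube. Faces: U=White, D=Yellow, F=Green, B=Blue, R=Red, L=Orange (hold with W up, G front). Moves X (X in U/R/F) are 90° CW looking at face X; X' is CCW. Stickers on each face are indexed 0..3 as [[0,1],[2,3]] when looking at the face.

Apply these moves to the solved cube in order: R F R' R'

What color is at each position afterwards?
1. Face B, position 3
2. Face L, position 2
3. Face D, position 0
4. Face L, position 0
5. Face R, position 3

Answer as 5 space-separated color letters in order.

Answer: B O R O W

Derivation:
After move 1 (R): R=RRRR U=WGWG F=GYGY D=YBYB B=WBWB
After move 2 (F): F=GGYY U=WGOO R=WRGR D=RRYB L=OYOB
After move 3 (R'): R=RRWG U=WWOW F=GGYO D=RGYY B=BBRB
After move 4 (R'): R=RGRW U=WROB F=GWYW D=RGYO B=YBGB
Query 1: B[3] = B
Query 2: L[2] = O
Query 3: D[0] = R
Query 4: L[0] = O
Query 5: R[3] = W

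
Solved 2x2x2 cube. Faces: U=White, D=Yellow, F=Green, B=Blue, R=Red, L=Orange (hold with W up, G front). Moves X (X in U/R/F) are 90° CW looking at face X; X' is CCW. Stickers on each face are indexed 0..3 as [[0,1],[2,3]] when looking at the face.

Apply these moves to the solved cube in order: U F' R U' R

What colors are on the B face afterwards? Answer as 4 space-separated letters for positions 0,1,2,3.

After move 1 (U): U=WWWW F=RRGG R=BBRR B=OOBB L=GGOO
After move 2 (F'): F=RGRG U=WWBR R=YBYR D=GOYY L=GWOW
After move 3 (R): R=YYRB U=WGBG F=RORY D=GBYO B=ROWB
After move 4 (U'): U=GGWB F=GWRY R=RORB B=YYWB L=ROOW
After move 5 (R): R=RRBO U=GWWY F=GBRO D=GWYY B=BYGB
Query: B face = BYGB

Answer: B Y G B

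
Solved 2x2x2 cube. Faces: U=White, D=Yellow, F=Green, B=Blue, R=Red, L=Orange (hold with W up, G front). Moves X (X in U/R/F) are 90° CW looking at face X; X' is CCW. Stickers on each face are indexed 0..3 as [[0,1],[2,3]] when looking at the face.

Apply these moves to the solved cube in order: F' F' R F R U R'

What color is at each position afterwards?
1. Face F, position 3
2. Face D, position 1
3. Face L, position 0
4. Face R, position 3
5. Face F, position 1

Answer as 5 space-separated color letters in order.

Answer: G Y G R W

Derivation:
After move 1 (F'): F=GGGG U=WWRR R=YRYR D=OOYY L=OWOW
After move 2 (F'): F=GGGG U=WWYY R=OROR D=WWYY L=OROR
After move 3 (R): R=OORR U=WGYG F=GWGY D=WBYB B=YBWB
After move 4 (F): F=GGYW U=WGRR R=YOGR D=ROYB L=OWOB
After move 5 (R): R=GYRO U=WGRW F=GOYB D=RWYY B=RBGB
After move 6 (U): U=RWWG F=GYYB R=RBRO B=OWGB L=GOOB
After move 7 (R'): R=BORR U=RGWO F=GWYG D=RYYB B=YWWB
Query 1: F[3] = G
Query 2: D[1] = Y
Query 3: L[0] = G
Query 4: R[3] = R
Query 5: F[1] = W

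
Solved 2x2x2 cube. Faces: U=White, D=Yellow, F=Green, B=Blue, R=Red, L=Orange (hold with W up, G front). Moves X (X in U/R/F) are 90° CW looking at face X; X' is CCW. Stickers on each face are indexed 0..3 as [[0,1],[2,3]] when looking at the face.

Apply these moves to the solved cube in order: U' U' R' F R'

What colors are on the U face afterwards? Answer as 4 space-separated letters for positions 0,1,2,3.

After move 1 (U'): U=WWWW F=OOGG R=GGRR B=RRBB L=BBOO
After move 2 (U'): U=WWWW F=BBGG R=OORR B=GGBB L=RROO
After move 3 (R'): R=OROR U=WBWG F=BWGW D=YBYG B=YGYB
After move 4 (F): F=GBWW U=WBOR R=WRGR D=OOYG L=RYOB
After move 5 (R'): R=RRWG U=WYOY F=GBWR D=OBYW B=GGOB
Query: U face = WYOY

Answer: W Y O Y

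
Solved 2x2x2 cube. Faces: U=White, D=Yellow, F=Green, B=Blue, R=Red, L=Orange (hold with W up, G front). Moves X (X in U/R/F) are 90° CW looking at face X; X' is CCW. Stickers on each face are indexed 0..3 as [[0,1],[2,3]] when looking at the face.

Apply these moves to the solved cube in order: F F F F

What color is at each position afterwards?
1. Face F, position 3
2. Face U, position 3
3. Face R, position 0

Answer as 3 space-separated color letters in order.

Answer: G W R

Derivation:
After move 1 (F): F=GGGG U=WWOO R=WRWR D=RRYY L=OYOY
After move 2 (F): F=GGGG U=WWYY R=OROR D=WWYY L=OROR
After move 3 (F): F=GGGG U=WWRR R=YRYR D=OOYY L=OWOW
After move 4 (F): F=GGGG U=WWWW R=RRRR D=YYYY L=OOOO
Query 1: F[3] = G
Query 2: U[3] = W
Query 3: R[0] = R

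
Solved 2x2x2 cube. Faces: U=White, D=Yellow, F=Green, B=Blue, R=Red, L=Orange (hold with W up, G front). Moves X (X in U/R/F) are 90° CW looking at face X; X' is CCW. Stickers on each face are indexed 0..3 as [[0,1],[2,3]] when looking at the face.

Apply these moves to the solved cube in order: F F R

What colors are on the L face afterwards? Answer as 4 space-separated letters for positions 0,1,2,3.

After move 1 (F): F=GGGG U=WWOO R=WRWR D=RRYY L=OYOY
After move 2 (F): F=GGGG U=WWYY R=OROR D=WWYY L=OROR
After move 3 (R): R=OORR U=WGYG F=GWGY D=WBYB B=YBWB
Query: L face = OROR

Answer: O R O R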